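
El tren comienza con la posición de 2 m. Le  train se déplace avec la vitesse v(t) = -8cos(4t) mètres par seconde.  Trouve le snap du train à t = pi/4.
En partant de la vitesse v(t) = -8·cos(4·t), nous prenons 3 dérivées. En prenant d/dt de v(t), nous trouvons a(t) = 32·sin(4·t). En prenant d/dt de a(t), nous trouvons j(t) = 128·cos(4·t). En prenant d/dt de j(t), nous trouvons s(t) = -512·sin(4·t). De l'équation du snap s(t) = -512·sin(4·t), nous substituons t = pi/4 pour obtenir s = 0.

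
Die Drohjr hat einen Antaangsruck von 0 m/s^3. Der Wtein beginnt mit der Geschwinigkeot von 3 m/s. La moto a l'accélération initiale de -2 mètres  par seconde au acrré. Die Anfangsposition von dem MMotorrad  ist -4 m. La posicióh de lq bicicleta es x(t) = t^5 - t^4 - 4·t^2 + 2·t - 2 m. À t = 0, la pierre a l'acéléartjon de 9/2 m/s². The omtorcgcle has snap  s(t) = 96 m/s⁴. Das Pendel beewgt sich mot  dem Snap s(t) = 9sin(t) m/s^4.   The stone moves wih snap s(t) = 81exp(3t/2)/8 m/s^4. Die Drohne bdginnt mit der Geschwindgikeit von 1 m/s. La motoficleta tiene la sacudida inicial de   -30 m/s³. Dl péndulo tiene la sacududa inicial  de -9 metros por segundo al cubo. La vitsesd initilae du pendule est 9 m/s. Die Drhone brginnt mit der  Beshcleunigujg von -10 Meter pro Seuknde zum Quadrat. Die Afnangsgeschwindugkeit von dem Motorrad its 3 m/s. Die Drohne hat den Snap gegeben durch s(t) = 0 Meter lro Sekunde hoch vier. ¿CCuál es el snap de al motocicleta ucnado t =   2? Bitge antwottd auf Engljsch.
From the given snap equation s(t) = 96, we substitute t = 2 to get s = 96.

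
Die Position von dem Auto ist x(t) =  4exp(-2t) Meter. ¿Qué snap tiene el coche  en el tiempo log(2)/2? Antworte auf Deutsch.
Um dies zu lösen, müssen wir 4 Ableitungen unserer Gleichung für die Position x(t) = 4·exp(-2·t) nehmen. Durch Ableiten von der Position erhalten wir die Geschwindigkeit: v(t) = -8·exp(-2·t). Mit d/dt von v(t) finden wir a(t) = 16·exp(-2·t). Die Ableitung von der Beschleunigung ergibt den Ruck: j(t) = -32·exp(-2·t). Die Ableitung von dem Ruck ergibt den Snap: s(t) = 64·exp(-2·t). Aus der Gleichung für den Snap s(t) = 64·exp(-2·t), setzen wir t = log(2)/2 ein und erhalten s = 32.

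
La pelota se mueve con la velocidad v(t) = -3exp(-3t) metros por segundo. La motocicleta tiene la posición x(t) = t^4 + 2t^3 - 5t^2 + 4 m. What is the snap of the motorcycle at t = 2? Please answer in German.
Wir müssen unsere Gleichung für die Position x(t) = t^4 + 2·t^3 - 5·t^2 + 4 4-mal ableiten. Mit d/dt von x(t) finden wir v(t) = 4·t^3 + 6·t^2 - 10·t. Mit d/dt von v(t) finden wir a(t) = 12·t^2 + 12·t - 10. Die Ableitung von der Beschleunigung ergibt den Ruck: j(t) = 24·t + 12. Mit d/dt von j(t) finden wir s(t) = 24. Wir haben den Snap s(t) = 24. Durch Einsetzen von t = 2: s(2) = 24.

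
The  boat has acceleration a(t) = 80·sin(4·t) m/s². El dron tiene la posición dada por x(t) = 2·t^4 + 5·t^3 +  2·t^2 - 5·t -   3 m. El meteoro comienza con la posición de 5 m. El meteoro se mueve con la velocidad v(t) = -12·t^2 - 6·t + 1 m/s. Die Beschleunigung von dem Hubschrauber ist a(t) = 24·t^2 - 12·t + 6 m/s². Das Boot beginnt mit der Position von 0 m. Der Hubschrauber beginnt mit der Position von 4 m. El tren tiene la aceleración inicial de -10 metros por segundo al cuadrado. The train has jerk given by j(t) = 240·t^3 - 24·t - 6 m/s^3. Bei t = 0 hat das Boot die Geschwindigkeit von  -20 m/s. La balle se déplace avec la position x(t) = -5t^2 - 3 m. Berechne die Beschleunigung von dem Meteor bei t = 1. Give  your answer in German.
Wir müssen unsere Gleichung für die Geschwindigkeit v(t) = -12·t^2 - 6·t + 1 1-mal ableiten. Durch Ableiten von der Geschwindigkeit erhalten wir die Beschleunigung: a(t) = -24·t - 6. Wir haben die Beschleunigung a(t) = -24·t - 6. Durch Einsetzen von t = 1: a(1) = -30.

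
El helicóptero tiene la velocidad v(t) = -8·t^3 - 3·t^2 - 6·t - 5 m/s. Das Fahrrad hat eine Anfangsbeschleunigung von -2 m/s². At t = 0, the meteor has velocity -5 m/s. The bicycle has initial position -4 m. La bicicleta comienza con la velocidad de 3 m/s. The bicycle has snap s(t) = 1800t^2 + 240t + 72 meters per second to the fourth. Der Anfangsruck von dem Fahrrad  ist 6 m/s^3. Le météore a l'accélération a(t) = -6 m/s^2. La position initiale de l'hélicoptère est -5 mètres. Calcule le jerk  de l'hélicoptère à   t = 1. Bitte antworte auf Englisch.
Starting from velocity v(t) = -8·t^3 - 3·t^2 - 6·t - 5, we take 2 derivatives. Differentiating velocity, we get acceleration: a(t) = -24·t^2 - 6·t - 6. The derivative of acceleration gives jerk: j(t) = -48·t - 6. Using j(t) = -48·t - 6 and substituting t = 1, we find j = -54.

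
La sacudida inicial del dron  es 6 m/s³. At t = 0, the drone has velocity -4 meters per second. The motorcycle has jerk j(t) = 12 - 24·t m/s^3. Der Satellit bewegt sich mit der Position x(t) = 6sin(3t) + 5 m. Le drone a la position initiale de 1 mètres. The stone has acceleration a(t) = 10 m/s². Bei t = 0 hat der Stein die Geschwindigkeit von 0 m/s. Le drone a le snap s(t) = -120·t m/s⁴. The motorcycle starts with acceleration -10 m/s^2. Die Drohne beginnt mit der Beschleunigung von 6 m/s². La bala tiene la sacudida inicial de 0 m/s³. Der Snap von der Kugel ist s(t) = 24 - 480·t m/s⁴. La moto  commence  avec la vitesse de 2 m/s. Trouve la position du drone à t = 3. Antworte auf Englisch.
We need to integrate our snap equation s(t) = -120·t 4 times. Finding the integral of s(t) and using j(0) = 6: j(t) = 6 - 60·t^2. The antiderivative of jerk, with a(0) = 6, gives acceleration: a(t) = -20·t^3 + 6·t + 6. The antiderivative of acceleration is velocity. Using v(0) = -4, we get v(t) = -5·t^4 + 3·t^2 + 6·t - 4. The integral of velocity, with x(0) = 1, gives position: x(t) = -t^5 + t^3 + 3·t^2 - 4·t + 1. From the given position equation x(t) = -t^5 + t^3 + 3·t^2 - 4·t + 1, we substitute t = 3 to get x = -200.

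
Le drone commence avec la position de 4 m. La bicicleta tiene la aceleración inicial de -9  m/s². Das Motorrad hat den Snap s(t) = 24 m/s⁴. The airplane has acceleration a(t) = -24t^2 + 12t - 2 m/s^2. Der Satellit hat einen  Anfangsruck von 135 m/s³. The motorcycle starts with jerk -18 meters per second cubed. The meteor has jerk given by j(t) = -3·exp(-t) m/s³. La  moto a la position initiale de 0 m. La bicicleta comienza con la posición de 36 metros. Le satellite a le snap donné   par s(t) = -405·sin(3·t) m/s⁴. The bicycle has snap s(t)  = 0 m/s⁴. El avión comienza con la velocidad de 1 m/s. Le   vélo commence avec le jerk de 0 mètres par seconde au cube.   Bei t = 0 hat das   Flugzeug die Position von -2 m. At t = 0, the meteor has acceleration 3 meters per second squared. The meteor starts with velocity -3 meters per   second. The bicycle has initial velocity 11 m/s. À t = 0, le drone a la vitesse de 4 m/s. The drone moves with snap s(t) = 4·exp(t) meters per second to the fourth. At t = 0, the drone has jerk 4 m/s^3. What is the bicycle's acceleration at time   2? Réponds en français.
Pour résoudre ceci, nous devons prendre 2 intégrales de notre équation du snap s(t) = 0. En prenant ∫s(t)dt et en appliquant j(0) = 0, nous trouvons j(t) = 0. L'intégrale du jerk, avec a(0) = -9, donne l'accélération: a(t) = -9. Nous avons l'accélération a(t) = -9. En substituant t = 2: a(2) = -9.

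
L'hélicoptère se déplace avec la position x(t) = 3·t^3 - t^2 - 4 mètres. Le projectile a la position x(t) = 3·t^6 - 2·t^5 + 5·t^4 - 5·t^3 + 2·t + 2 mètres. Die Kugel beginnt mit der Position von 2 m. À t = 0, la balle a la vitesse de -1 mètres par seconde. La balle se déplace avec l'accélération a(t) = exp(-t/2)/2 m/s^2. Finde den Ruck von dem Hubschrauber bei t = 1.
Um dies zu lösen, müssen wir 3 Ableitungen unserer Gleichung für die Position x(t) = 3·t^3 - t^2 - 4 nehmen. Die Ableitung von der Position ergibt die Geschwindigkeit: v(t) = 9·t^2 - 2·t. Mit d/dt von v(t) finden wir a(t) = 18·t - 2. Durch Ableiten von der Beschleunigung erhalten wir den Ruck: j(t) = 18. Wir haben den Ruck j(t) = 18. Durch Einsetzen von t = 1: j(1) = 18.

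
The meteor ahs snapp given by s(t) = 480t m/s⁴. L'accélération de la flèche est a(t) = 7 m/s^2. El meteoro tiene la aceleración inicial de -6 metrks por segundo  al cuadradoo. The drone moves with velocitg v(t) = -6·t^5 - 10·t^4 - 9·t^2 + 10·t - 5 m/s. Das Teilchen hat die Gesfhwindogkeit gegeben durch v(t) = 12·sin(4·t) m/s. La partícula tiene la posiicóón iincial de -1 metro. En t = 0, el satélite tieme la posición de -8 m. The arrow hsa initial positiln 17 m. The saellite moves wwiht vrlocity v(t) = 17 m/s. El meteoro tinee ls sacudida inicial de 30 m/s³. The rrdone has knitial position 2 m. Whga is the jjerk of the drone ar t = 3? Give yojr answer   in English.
To solve this, we need to take 2 derivatives of our velocity equation v(t) = -6·t^5 - 10·t^4 - 9·t^2 + 10·t - 5. Taking d/dt of v(t), we find a(t) = -30·t^4 - 40·t^3 - 18·t + 10. Differentiating acceleration, we get jerk: j(t) = -120·t^3 - 120·t^2 - 18. We have jerk j(t) = -120·t^3 - 120·t^2 - 18. Substituting t = 3: j(3) = -4338.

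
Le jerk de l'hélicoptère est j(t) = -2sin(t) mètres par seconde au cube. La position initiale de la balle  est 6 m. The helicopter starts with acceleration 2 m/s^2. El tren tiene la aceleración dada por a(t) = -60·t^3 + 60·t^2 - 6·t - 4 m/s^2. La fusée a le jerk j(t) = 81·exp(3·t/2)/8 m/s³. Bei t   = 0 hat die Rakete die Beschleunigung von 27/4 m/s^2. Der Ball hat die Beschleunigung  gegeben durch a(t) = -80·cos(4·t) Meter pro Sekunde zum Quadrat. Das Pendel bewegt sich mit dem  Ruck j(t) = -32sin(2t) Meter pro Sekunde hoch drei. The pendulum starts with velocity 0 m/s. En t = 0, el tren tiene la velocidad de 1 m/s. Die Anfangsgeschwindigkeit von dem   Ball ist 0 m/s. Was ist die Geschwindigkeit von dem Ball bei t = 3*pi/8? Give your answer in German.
Um dies zu lösen, müssen wir 1 Integral unserer Gleichung für die Beschleunigung a(t) = -80·cos(4·t) finden. Durch Integration von der Beschleunigung und Verwendung der Anfangsbedingung v(0) = 0, erhalten wir v(t) = -20·sin(4·t). Mit v(t) = -20·sin(4·t) und Einsetzen von t = 3*pi/8, finden wir v = 20.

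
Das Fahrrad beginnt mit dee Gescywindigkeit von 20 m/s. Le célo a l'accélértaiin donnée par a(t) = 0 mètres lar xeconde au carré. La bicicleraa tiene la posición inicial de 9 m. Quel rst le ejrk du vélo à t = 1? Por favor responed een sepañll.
Para resolver esto, necesitamos tomar 1 derivada de nuestra ecuación de la aceleración a(t) = 0. La derivada de la aceleración da la sacudida: j(t) = 0. De la ecuación de la sacudida j(t) = 0, sustituimos t = 1 para obtener j = 0.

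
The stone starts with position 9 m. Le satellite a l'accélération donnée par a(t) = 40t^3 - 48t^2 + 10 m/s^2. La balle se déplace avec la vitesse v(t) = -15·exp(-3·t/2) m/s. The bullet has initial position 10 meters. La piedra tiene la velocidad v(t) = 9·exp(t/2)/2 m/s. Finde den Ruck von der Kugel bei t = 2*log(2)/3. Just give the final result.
Bei t = 2*log(2)/3, j = -135/8.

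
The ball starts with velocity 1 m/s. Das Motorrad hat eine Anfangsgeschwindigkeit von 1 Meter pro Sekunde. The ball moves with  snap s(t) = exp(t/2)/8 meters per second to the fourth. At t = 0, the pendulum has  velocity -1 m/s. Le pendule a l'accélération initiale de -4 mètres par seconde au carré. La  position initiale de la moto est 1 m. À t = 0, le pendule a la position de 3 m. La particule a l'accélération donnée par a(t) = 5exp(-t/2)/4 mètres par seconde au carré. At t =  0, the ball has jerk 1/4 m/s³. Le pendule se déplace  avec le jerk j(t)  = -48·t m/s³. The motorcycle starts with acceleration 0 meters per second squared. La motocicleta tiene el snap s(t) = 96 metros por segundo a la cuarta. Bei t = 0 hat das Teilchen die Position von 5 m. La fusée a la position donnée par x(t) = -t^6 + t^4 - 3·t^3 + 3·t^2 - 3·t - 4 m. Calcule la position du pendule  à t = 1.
Nous devons trouver l'intégrale de notre équation du jerk j(t) = -48·t 3 fois. L'intégrale du jerk, avec a(0) = -4, donne l'accélération: a(t) = -24·t^2 - 4. La primitive de l'accélération, avec v(0) = -1, donne la vitesse: v(t) = -8·t^3 - 4·t - 1. En intégrant la vitesse et en utilisant la condition initiale x(0) = 3, nous obtenons x(t) = -2·t^4 - 2·t^2 - t + 3. De l'équation de la position x(t) = -2·t^4 - 2·t^2 - t + 3, nous substituons t = 1 pour obtenir x = -2.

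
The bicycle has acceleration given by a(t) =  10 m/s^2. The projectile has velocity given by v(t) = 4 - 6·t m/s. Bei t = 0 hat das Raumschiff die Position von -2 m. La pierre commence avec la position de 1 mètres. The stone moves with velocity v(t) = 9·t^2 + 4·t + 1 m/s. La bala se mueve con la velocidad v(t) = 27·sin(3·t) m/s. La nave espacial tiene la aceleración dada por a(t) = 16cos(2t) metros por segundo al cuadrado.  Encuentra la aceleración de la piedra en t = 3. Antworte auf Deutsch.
Ausgehend von der Geschwindigkeit v(t) = 9·t^2 + 4·t + 1, nehmen wir 1 Ableitung. Mit d/dt von v(t) finden wir a(t) = 18·t + 4. Wir haben die Beschleunigung a(t) = 18·t + 4. Durch Einsetzen von t = 3: a(3) = 58.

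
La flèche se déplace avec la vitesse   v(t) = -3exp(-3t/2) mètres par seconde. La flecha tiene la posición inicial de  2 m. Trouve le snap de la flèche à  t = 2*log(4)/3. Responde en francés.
En partant de la vitesse v(t) = -3·exp(-3·t/2), nous prenons 3 dérivées. La dérivée de la vitesse donne l'accélération: a(t) = 9·exp(-3·t/2)/2. En prenant d/dt de a(t), nous trouvons j(t) = -27·exp(-3·t/2)/4. En dérivant le jerk, nous obtenons le snap: s(t) = 81·exp(-3·t/2)/8. Nous avons le snap s(t) = 81·exp(-3·t/2)/8. En substituant t = 2*log(4)/3: s(2*log(4)/3) = 81/32.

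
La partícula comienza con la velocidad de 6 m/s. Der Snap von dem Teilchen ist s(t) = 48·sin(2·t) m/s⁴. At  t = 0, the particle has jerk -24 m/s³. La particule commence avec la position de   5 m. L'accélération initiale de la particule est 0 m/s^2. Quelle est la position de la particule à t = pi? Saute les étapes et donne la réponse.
À t = pi, x = 5.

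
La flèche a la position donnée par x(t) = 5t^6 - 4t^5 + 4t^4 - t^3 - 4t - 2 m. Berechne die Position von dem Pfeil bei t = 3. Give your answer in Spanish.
Tenemos la posición x(t) = 5·t^6 - 4·t^5 + 4·t^4 - t^3 - 4·t - 2. Sustituyendo t = 3: x(3) = 2956.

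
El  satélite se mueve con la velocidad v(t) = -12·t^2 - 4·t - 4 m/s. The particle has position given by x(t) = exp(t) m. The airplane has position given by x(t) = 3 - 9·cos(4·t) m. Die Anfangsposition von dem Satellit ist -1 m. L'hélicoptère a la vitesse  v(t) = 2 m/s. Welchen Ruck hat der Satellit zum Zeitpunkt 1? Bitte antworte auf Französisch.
En partant de la vitesse v(t) = -12·t^2 - 4·t - 4, nous prenons 2 dérivées. En dérivant la vitesse, nous obtenons l'accélération: a(t) = -24·t - 4. En prenant d/dt de a(t), nous trouvons j(t) = -24. De l'équation du jerk j(t) = -24, nous substituons t = 1 pour obtenir j = -24.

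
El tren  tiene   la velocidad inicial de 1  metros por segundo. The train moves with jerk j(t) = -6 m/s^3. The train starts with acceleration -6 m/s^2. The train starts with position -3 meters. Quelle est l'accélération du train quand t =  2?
Nous devons trouver l'intégrale de notre équation du jerk j(t) = -6 1 fois. En intégrant le jerk et en utilisant la condition initiale a(0) = -6, nous obtenons a(t) = -6·t - 6. Nous avons l'accélération a(t) = -6·t - 6. En substituant t = 2: a(2) = -18.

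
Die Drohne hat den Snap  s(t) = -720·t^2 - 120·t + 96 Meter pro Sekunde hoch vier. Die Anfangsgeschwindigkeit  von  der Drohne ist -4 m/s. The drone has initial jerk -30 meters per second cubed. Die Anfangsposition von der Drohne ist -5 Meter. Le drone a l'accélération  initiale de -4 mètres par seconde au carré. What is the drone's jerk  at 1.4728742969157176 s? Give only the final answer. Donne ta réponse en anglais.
At t = 1.4728742969157176, j = -785.611828033006.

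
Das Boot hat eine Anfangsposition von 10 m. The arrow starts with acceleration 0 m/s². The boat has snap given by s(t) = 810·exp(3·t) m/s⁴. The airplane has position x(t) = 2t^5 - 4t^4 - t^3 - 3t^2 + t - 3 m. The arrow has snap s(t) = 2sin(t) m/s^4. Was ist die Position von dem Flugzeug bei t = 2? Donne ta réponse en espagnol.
Usando x(t) = 2·t^5 - 4·t^4 - t^3 - 3·t^2 + t - 3 y sustituyendo t = 2, encontramos x = -21.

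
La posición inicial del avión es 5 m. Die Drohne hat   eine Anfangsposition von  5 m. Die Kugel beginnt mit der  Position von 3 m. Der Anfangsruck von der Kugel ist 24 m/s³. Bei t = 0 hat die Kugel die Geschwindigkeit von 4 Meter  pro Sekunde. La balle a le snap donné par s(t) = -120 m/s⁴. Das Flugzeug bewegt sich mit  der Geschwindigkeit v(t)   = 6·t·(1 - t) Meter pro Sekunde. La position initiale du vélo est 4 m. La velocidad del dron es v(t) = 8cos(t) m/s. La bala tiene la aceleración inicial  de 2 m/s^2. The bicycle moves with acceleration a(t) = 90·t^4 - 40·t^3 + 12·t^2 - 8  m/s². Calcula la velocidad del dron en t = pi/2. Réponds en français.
Nous avons la vitesse v(t) = 8·cos(t). En substituant t = pi/2: v(pi/2) = 0.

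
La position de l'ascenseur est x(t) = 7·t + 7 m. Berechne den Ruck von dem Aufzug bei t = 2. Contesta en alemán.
Wir müssen unsere Gleichung für die Position x(t) = 7·t + 7 3-mal ableiten. Mit d/dt von x(t) finden wir v(t) = 7. Durch Ableiten von der Geschwindigkeit erhalten wir die Beschleunigung: a(t) = 0. Mit d/dt von a(t) finden wir j(t) = 0. Wir haben den Ruck j(t) = 0. Durch Einsetzen von t = 2: j(2) = 0.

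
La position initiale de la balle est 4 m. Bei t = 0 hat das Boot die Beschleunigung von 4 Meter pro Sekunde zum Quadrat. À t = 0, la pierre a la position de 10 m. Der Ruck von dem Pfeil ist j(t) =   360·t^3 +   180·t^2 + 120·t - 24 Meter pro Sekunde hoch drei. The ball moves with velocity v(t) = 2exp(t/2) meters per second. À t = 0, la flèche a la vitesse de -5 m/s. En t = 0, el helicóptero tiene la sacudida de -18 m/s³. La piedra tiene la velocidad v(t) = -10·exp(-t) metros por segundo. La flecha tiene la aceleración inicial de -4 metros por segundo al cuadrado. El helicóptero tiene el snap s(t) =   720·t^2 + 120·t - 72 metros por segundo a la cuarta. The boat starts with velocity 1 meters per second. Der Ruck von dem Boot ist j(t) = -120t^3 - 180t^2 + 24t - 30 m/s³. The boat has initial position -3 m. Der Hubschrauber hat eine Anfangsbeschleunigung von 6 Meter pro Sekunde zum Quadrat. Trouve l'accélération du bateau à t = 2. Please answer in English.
We need to integrate our jerk equation j(t) = -120·t^3 - 180·t^2 + 24·t - 30 1 time. The antiderivative of jerk, with a(0) = 4, gives acceleration: a(t) = -30·t^4 - 60·t^3 + 12·t^2 - 30·t + 4. From the given acceleration equation a(t) = -30·t^4 - 60·t^3 + 12·t^2 - 30·t + 4, we substitute t = 2 to get a = -968.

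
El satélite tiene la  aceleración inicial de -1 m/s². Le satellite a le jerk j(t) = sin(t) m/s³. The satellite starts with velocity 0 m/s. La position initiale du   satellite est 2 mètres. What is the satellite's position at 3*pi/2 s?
We need to integrate our jerk equation j(t) = sin(t) 3 times. Taking ∫j(t)dt and applying a(0) = -1, we find a(t) = -cos(t). Finding the antiderivative of a(t) and using v(0) = 0: v(t) = -sin(t). The antiderivative of velocity, with x(0) = 2, gives position: x(t) = cos(t) + 1. We have position x(t) = cos(t) + 1. Substituting t = 3*pi/2: x(3*pi/2) = 1.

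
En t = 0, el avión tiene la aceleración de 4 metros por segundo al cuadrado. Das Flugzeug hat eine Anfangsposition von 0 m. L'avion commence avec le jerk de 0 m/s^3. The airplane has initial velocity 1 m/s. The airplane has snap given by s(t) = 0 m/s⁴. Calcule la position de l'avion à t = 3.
Nous devons trouver la primitive de notre équation du snap s(t) = 0 4 fois. L'intégrale du snap est le jerk. En utilisant j(0) = 0, nous obtenons j(t) = 0. La primitive du jerk est l'accélération. En utilisant a(0) = 4, nous obtenons a(t) = 4. La primitive de l'accélération, avec v(0) = 1, donne la vitesse: v(t) = 4·t + 1. En intégrant la vitesse et en utilisant la condition initiale x(0) = 0, nous obtenons x(t) = 2·t^2 + t. En utilisant x(t) = 2·t^2 + t et en substituant t = 3, nous trouvons x = 21.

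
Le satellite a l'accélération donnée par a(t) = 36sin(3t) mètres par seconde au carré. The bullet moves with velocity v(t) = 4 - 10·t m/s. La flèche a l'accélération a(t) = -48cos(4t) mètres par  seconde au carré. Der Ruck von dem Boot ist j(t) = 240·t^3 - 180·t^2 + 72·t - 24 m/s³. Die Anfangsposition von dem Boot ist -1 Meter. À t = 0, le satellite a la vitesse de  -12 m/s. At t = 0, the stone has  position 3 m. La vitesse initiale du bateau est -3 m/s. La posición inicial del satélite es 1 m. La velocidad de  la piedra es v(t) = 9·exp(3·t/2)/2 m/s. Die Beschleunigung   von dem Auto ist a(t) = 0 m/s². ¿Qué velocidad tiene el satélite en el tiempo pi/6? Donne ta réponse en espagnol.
Partiendo de la aceleración a(t) = 36·sin(3·t), tomamos 1 integral. Tomando ∫a(t)dt y aplicando v(0) = -12, encontramos v(t) = -12·cos(3·t). Tenemos la velocidad v(t) = -12·cos(3·t). Sustituyendo t = pi/6: v(pi/6) = 0.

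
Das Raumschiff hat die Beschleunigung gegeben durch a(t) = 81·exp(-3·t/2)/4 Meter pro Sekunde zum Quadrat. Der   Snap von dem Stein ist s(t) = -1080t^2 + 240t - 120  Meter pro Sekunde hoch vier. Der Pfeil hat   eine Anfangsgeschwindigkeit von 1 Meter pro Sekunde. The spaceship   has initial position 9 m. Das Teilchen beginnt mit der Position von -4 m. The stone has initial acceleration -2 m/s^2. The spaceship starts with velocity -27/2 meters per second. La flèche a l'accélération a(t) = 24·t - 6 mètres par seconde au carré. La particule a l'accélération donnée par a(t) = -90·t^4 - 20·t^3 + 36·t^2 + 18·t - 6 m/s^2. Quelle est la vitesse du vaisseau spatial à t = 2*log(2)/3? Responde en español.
Partiendo de la aceleración a(t) = 81·exp(-3·t/2)/4, tomamos 1 integral. Integrando la aceleración y usando la condición inicial v(0) = -27/2, obtenemos v(t) = -27·exp(-3·t/2)/2. Usando v(t) = -27·exp(-3·t/2)/2 y sustituyendo t = 2*log(2)/3, encontramos v = -27/4.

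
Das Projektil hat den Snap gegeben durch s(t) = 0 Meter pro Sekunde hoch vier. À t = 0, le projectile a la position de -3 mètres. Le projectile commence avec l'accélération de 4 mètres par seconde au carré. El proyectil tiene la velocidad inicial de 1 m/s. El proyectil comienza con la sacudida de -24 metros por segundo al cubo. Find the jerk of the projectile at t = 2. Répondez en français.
Nous devons trouver la primitive de notre équation du snap s(t) = 0 1 fois. En prenant ∫s(t)dt et en appliquant j(0) = -24, nous trouvons j(t) = -24. De l'équation du jerk j(t) = -24, nous substituons t = 2 pour obtenir j = -24.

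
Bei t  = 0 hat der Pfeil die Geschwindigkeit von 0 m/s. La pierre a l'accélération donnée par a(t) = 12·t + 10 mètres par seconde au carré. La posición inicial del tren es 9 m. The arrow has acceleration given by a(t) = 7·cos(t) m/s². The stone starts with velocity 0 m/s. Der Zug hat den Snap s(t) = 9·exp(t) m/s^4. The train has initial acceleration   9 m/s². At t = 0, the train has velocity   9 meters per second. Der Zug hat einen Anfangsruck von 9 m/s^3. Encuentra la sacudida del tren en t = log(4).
Necesitamos integrar nuestra ecuación del snap s(t) = 9·exp(t) 1 vez. La integral del snap, con j(0) = 9, da la sacudida: j(t) = 9·exp(t). De la ecuación de la sacudida j(t) = 9·exp(t), sustituimos t = log(4) para obtener j = 36.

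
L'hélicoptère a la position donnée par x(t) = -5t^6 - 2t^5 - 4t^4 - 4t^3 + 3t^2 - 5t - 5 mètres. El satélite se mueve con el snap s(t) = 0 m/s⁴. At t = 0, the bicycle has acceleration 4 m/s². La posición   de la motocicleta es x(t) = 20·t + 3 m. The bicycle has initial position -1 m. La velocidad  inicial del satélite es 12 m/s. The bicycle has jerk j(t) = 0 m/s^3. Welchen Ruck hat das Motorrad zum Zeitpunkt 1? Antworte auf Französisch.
Nous devons dériver notre équation de la position x(t) = 20·t + 3 3 fois. La dérivée de la position donne la vitesse: v(t) = 20. En prenant d/dt de v(t), nous trouvons a(t) = 0. En dérivant l'accélération, nous obtenons le jerk: j(t) = 0. De l'équation du jerk j(t) = 0, nous substituons t = 1 pour obtenir j = 0.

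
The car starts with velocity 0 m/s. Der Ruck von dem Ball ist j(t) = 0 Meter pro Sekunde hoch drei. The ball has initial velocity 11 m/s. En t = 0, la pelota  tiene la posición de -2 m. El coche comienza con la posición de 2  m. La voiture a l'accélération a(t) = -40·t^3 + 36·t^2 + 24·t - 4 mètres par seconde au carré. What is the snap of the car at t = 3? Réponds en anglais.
To solve this, we need to take 2 derivatives of our acceleration equation a(t) = -40·t^3 + 36·t^2 + 24·t - 4. Differentiating acceleration, we get jerk: j(t) = -120·t^2 + 72·t + 24. The derivative of jerk gives snap: s(t) = 72 - 240·t. Using s(t) = 72 - 240·t and substituting t = 3, we find s = -648.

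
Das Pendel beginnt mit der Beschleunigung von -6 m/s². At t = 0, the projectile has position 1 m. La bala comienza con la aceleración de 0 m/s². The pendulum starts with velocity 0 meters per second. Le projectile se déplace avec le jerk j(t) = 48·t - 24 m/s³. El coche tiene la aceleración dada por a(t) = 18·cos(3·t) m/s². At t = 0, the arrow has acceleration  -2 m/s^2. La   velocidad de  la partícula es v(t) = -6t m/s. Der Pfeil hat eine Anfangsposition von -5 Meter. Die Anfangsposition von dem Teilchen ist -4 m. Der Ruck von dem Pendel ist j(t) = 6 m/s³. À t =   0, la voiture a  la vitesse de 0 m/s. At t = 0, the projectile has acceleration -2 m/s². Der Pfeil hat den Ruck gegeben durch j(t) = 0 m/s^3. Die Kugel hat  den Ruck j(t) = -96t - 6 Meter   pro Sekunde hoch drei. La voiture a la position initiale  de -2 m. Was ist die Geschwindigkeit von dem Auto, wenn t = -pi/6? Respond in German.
Ausgehend von der Beschleunigung a(t) = 18·cos(3·t), nehmen wir 1 Stammfunktion. Durch Integration von der Beschleunigung und Verwendung der Anfangsbedingung v(0) = 0, erhalten wir v(t) = 6·sin(3·t). Mit v(t) = 6·sin(3·t) und Einsetzen von t = -pi/6, finden wir v = -6.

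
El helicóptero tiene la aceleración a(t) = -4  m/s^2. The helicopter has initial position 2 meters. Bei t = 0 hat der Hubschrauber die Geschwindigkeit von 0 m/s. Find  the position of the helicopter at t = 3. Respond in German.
Wir müssen das Integral unserer Gleichung für die Beschleunigung a(t) = -4 2-mal finden. Mit ∫a(t)dt und Anwendung von v(0) = 0, finden wir v(t) = -4·t. Das Integral von der Geschwindigkeit ist die Position. Mit x(0) = 2 erhalten wir x(t) = 2 - 2·t^2. Mit x(t) = 2 - 2·t^2 und Einsetzen von t = 3, finden wir x = -16.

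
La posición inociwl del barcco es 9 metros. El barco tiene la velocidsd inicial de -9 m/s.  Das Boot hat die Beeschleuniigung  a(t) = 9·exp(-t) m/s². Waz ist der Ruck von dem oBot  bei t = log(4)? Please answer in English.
Starting from acceleration a(t) = 9·exp(-t), we take 1 derivative. Differentiating acceleration, we get jerk: j(t) = -9·exp(-t). Using j(t) = -9·exp(-t) and substituting t = log(4), we find j = -9/4.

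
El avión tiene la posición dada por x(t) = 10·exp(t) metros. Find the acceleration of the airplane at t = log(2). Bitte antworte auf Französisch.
En partant de la position x(t) = 10·exp(t), nous prenons 2 dérivées. La dérivée de la position donne la vitesse: v(t) = 10·exp(t). La dérivée de la vitesse donne l'accélération: a(t) = 10·exp(t). De l'équation de l'accélération a(t) = 10·exp(t), nous substituons t = log(2) pour obtenir a = 20.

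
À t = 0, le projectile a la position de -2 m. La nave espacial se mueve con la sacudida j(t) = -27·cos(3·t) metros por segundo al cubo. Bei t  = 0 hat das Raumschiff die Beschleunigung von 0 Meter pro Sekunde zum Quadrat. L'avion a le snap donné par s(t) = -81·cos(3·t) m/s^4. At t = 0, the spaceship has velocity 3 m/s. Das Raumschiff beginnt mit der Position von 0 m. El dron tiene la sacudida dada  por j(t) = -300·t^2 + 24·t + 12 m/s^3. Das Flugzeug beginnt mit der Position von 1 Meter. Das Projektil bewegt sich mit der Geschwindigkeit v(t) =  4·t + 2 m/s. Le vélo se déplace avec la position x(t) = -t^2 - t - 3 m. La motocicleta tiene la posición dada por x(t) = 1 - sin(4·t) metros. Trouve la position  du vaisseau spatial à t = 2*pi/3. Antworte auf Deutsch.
Wir müssen die Stammfunktion unserer Gleichung für den Ruck j(t) = -27·cos(3·t) 3-mal finden. Durch Integration von dem Ruck und Verwendung der Anfangsbedingung a(0) = 0, erhalten wir a(t) = -9·sin(3·t). Mit ∫a(t)dt und Anwendung von v(0) = 3, finden wir v(t) = 3·cos(3·t). Die Stammfunktion von der Geschwindigkeit ist die Position. Mit x(0) = 0 erhalten wir x(t) = sin(3·t). Aus der Gleichung für die Position x(t) = sin(3·t), setzen wir t = 2*pi/3 ein und erhalten x = 0.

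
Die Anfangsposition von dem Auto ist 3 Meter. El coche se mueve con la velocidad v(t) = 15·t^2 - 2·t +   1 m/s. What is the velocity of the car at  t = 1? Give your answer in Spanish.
De la ecuación de la velocidad v(t) = 15·t^2 - 2·t + 1, sustituimos t = 1 para obtener v = 14.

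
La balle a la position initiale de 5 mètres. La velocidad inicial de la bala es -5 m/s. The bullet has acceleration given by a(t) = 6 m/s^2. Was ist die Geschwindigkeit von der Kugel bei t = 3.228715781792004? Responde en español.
Debemos encontrar la integral de nuestra ecuación de la aceleración a(t) = 6 1 vez. La antiderivada de la aceleración es la velocidad. Usando v(0) = -5, obtenemos v(t) = 6·t - 5. De la ecuación de la velocidad v(t) = 6·t - 5, sustituimos t = 3.228715781792004 para obtener v = 14.3722946907520.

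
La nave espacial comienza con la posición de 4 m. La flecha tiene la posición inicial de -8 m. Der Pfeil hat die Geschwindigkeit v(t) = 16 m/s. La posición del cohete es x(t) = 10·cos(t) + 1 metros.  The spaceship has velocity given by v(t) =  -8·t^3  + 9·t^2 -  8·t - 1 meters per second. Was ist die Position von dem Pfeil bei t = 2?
Wir müssen unsere Gleichung für die Geschwindigkeit v(t) = 16 1-mal integrieren. Die Stammfunktion von der Geschwindigkeit ist die Position. Mit x(0) = -8 erhalten wir x(t) = 16·t - 8. Wir haben die Position x(t) = 16·t - 8. Durch Einsetzen von t = 2: x(2) = 24.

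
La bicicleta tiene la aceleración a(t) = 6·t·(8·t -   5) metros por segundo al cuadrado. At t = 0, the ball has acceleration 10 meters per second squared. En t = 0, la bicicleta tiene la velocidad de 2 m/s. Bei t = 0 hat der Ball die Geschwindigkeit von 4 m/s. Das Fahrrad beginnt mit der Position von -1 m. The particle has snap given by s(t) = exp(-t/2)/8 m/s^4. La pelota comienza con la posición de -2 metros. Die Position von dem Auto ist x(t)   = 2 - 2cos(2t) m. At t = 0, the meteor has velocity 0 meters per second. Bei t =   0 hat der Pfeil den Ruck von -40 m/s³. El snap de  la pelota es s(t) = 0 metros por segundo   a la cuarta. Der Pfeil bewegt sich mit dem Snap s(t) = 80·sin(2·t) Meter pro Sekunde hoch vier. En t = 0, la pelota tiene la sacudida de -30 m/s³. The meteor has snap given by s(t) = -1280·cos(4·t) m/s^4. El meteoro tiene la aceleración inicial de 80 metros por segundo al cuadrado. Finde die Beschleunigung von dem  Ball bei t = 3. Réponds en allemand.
Ausgehend von dem Snap s(t) = 0, nehmen wir 2 Stammfunktionen. Die Stammfunktion von dem Snap ist der Ruck. Mit j(0) = -30 erhalten wir j(t) = -30. Mit ∫j(t)dt und Anwendung von a(0) = 10, finden wir a(t) = 10 - 30·t. Wir haben die Beschleunigung a(t) = 10 - 30·t. Durch Einsetzen von t = 3: a(3) = -80.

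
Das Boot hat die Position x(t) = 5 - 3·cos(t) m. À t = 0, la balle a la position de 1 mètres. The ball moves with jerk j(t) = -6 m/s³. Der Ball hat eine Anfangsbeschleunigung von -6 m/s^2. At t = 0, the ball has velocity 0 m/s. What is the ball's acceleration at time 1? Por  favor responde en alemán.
Wir müssen unsere Gleichung für den Ruck j(t) = -6 1-mal integrieren. Die Stammfunktion von dem Ruck, mit a(0) = -6, ergibt die Beschleunigung: a(t) = -6·t - 6. Wir haben die Beschleunigung a(t) = -6·t - 6. Durch Einsetzen von t = 1: a(1) = -12.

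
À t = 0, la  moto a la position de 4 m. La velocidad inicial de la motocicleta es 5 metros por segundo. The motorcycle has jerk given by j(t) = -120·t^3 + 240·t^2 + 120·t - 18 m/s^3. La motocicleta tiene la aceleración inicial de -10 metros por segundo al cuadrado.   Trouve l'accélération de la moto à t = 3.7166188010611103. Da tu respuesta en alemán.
Um dies zu lösen, müssen wir 1 Integral unserer Gleichung für den Ruck j(t) = -120·t^3 + 240·t^2 + 120·t - 18 finden. Die Stammfunktion von dem Ruck ist die Beschleunigung. Mit a(0) = -10 erhalten wir a(t) = -30·t^4 + 80·t^3 + 60·t^2 - 18·t - 10. Mit a(t) = -30·t^4 + 80·t^3 + 60·t^2 - 18·t - 10 und Einsetzen von t = 3.7166188010611103, finden wir a = -865.196137608093.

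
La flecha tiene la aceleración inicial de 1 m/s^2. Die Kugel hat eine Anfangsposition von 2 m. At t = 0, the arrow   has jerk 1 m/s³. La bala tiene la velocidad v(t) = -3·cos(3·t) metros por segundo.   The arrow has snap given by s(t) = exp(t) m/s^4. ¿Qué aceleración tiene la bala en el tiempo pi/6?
Debemos derivar nuestra ecuación de la velocidad v(t) = -3·cos(3·t) 1 vez. Tomando d/dt de v(t), encontramos a(t) = 9·sin(3·t). De la ecuación de la aceleración a(t) = 9·sin(3·t), sustituimos t = pi/6 para obtener a = 9.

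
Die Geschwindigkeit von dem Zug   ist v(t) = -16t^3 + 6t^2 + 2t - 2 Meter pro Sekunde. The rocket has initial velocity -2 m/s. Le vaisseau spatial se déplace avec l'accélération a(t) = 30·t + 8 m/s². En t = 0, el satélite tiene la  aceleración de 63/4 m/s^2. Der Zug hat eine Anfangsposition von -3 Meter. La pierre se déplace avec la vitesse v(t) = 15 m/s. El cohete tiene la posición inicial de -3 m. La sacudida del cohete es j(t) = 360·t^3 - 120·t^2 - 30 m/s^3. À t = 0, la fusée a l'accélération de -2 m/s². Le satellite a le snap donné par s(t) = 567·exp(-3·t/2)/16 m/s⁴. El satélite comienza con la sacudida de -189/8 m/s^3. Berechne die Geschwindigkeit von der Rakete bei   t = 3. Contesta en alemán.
Ausgehend von dem Ruck j(t) = 360·t^3 - 120·t^2 - 30, nehmen wir 2 Integrale. Mit ∫j(t)dt und Anwendung von a(0) = -2, finden wir a(t) = 90·t^4 - 40·t^3 - 30·t - 2. Das Integral von der Beschleunigung ist die Geschwindigkeit. Mit v(0) = -2 erhalten wir v(t) = 18·t^5 - 10·t^4 - 15·t^2 - 2·t - 2. Wir haben die Geschwindigkeit v(t) = 18·t^5 - 10·t^4 - 15·t^2 - 2·t - 2. Durch Einsetzen von t = 3: v(3) = 3421.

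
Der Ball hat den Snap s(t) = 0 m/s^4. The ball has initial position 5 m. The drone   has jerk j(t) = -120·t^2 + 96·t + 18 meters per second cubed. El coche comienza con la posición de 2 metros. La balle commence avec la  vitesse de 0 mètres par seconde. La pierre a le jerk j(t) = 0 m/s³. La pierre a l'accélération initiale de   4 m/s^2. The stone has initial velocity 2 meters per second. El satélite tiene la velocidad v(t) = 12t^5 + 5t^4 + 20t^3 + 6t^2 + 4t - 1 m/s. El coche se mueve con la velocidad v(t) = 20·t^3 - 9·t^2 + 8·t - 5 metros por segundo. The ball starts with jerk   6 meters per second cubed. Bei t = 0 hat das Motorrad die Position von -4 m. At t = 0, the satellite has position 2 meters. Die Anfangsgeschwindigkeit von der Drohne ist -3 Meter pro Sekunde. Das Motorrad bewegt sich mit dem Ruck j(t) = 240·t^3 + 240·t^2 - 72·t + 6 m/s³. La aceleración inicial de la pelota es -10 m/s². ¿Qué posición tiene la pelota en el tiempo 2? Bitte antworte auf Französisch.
En partant du snap s(t) = 0, nous prenons 4 intégrales. En prenant ∫s(t)dt et en appliquant j(0) = 6, nous trouvons j(t) = 6. En intégrant le jerk et en utilisant la condition initiale a(0) = -10, nous obtenons a(t) = 6·t - 10. La primitive de l'accélération, avec v(0) = 0, donne la vitesse: v(t) = t·(3·t - 10). En intégrant la vitesse et en utilisant la condition initiale x(0) = 5, nous obtenons x(t) = t^3 - 5·t^2 + 5. En utilisant x(t) = t^3 - 5·t^2 + 5 et en substituant t = 2, nous trouvons x = -7.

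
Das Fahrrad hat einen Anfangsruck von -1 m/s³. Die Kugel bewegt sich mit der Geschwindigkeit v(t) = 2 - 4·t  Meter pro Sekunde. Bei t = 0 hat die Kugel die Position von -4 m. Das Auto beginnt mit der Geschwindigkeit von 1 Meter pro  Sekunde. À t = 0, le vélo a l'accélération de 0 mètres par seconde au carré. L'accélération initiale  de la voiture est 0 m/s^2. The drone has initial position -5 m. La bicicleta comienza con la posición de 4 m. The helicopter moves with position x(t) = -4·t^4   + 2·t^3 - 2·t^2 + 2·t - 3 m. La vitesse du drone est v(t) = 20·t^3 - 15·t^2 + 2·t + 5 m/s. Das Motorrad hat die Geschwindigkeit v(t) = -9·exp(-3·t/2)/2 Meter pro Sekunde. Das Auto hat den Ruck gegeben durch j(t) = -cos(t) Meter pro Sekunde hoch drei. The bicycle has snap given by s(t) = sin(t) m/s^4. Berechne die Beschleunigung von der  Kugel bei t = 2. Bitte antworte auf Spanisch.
Debemos derivar nuestra ecuación de la velocidad v(t) = 2 - 4·t 1 vez. La derivada de la velocidad da la aceleración: a(t) = -4. Tenemos la aceleración a(t) = -4. Sustituyendo t = 2: a(2) = -4.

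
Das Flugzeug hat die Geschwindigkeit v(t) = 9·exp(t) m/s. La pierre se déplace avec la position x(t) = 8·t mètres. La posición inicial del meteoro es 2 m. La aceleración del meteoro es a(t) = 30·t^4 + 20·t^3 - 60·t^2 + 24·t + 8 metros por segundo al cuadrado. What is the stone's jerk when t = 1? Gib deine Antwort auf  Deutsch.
Ausgehend von der Position x(t) = 8·t, nehmen wir 3 Ableitungen. Die Ableitung von der Position ergibt die Geschwindigkeit: v(t) = 8. Durch Ableiten von der Geschwindigkeit erhalten wir die Beschleunigung: a(t) = 0. Die Ableitung von der Beschleunigung ergibt den Ruck: j(t) = 0. Mit j(t) = 0 und Einsetzen von t = 1, finden wir j = 0.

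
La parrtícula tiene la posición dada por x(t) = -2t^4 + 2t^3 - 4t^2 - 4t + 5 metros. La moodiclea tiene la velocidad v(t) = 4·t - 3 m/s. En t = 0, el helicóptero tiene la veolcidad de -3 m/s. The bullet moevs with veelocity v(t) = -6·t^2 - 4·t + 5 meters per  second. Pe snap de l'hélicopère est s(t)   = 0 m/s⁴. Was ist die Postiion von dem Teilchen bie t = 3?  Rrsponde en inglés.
Using x(t) = -2·t^4 + 2·t^3 - 4·t^2 - 4·t + 5 and substituting t = 3, we find x = -151.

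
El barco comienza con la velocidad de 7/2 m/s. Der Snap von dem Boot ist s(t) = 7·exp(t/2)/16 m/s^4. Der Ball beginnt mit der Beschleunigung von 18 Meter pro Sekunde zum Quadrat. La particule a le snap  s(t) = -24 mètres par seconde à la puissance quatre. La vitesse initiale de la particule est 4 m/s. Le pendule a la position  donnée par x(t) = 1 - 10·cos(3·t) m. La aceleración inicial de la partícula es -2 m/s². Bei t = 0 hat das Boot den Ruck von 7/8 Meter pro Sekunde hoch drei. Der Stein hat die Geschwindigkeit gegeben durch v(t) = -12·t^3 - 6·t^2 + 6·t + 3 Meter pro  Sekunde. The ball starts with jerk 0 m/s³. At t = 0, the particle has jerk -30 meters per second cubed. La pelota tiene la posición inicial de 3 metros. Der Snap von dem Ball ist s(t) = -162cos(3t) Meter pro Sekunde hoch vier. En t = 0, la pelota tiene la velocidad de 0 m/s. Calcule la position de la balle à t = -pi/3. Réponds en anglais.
We need to integrate our snap equation s(t) = -162·cos(3·t) 4 times. Integrating snap and using the initial condition j(0) = 0, we get j(t) = -54·sin(3·t). Integrating jerk and using the initial condition a(0) = 18, we get a(t) = 18·cos(3·t). The antiderivative of acceleration is velocity. Using v(0) = 0, we get v(t) = 6·sin(3·t). The antiderivative of velocity is position. Using x(0) = 3, we get x(t) = 5 - 2·cos(3·t). From the given position equation x(t) = 5 - 2·cos(3·t), we substitute t = -pi/3 to get x = 7.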